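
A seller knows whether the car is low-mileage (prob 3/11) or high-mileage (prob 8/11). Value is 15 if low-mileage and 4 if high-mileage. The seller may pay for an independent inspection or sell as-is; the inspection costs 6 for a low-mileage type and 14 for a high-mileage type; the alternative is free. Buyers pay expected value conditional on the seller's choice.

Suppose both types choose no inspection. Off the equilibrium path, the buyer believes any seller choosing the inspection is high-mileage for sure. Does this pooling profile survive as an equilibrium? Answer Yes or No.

On path, the buyer holds the prior and pays 3/11·15 + 8/11·4 = 7. Off path (the inspection), believing high-mileage, it pays 4.
low-mileage: no inspection nets 7; the inspection nets 4 − 6 = -2. low-mileage stays.
high-mileage: no inspection nets 7; the inspection nets 4 − 14 = -10. high-mileage stays.
No type deviates, so pooling is sustained.

Yes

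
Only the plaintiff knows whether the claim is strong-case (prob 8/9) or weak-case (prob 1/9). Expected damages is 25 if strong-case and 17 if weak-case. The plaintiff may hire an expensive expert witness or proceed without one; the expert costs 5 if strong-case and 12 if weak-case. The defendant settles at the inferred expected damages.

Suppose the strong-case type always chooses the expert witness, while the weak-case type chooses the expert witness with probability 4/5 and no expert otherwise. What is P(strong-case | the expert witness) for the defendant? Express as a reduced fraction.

P(the expert witness) = (8/9)·1 + (1/9)·(4/5) = 44/45.
By Bayes' rule, P(strong-case | the expert witness) = (8/9) / (44/45) = 10/11.

10/11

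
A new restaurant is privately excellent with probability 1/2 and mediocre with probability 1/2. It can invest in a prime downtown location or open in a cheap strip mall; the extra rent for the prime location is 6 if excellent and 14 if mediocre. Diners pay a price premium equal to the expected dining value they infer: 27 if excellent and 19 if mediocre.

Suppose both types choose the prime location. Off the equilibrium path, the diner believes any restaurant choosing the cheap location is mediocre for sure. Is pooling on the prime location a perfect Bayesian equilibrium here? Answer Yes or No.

No

On path, the diner holds the prior and pays 1/2·27 + 1/2·19 = 23. Off path (the cheap location), believing mediocre, it pays 19.
excellent: the prime location nets 23 − 6 = 17; the cheap location nets 19. excellent would deviate.
mediocre: the prime location nets 23 − 14 = 9; the cheap location nets 19. mediocre would deviate.
A type deviates, so pooling fails.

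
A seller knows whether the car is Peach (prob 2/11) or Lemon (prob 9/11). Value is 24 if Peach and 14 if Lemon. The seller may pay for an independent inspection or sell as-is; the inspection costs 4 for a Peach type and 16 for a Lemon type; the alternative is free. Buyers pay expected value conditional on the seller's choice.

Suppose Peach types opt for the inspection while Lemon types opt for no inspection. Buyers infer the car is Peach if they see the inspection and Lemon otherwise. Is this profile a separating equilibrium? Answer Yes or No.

Under these beliefs, the inspection earns price 24 and no inspection earns price 14.
Peach: the inspection nets 24 − 4 = 20; no inspection nets 14. Peach prefers the inspection.
Lemon: the inspection nets 24 − 16 = 8; no inspection nets 14. Lemon prefers no inspection.
Neither type deviates, so the separating profile is an equilibrium.

Yes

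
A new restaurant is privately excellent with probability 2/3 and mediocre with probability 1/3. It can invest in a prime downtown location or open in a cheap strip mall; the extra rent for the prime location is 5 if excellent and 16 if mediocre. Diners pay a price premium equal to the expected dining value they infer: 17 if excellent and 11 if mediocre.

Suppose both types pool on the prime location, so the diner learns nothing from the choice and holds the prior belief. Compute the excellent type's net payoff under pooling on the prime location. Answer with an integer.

Pooled price premium = 2/3·17 + 1/3·11 = 15.
excellent pays cost 5 for the prime location, so net payoff = 15 − 5 = 10.

10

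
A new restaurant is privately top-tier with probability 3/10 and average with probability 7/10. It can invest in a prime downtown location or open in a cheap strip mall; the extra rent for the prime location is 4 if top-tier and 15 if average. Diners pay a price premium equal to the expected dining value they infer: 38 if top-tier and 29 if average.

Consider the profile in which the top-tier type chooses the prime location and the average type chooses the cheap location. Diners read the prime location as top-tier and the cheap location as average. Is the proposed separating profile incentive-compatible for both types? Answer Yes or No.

Under these beliefs, the prime location earns price premium 38 and the cheap location earns price premium 29.
top-tier: the prime location nets 38 − 4 = 34; the cheap location nets 29. top-tier prefers the prime location.
average: the prime location nets 38 − 15 = 23; the cheap location nets 29. average prefers the cheap location.
Neither type deviates, so the separating profile is an equilibrium.

Yes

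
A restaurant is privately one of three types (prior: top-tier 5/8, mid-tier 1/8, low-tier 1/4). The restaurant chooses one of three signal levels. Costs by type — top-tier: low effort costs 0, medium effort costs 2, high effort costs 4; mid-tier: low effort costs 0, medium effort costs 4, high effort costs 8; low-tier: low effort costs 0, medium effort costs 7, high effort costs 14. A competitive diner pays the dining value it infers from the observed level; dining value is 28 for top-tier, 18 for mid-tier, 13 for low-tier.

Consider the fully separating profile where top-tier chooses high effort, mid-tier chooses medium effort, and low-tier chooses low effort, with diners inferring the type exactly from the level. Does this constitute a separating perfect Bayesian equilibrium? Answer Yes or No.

Separating price premiums: high effort → 28, medium effort → 18, low effort → 13.
top-tier (assigned high effort): low effort: 13 − 0 = 13; medium effort: 18 − 2 = 16; high effort: 28 − 4 = 24. top-tier stays.
mid-tier (assigned medium effort): low effort: 13 − 0 = 13; medium effort: 18 − 4 = 14; high effort: 28 − 8 = 20. mid-tier prefers high effort.
low-tier (assigned low effort): low effort: 13 − 0 = 13; medium effort: 18 − 7 = 11; high effort: 28 − 14 = 14. low-tier prefers high effort.
At least one type deviates; the separating profile fails.

No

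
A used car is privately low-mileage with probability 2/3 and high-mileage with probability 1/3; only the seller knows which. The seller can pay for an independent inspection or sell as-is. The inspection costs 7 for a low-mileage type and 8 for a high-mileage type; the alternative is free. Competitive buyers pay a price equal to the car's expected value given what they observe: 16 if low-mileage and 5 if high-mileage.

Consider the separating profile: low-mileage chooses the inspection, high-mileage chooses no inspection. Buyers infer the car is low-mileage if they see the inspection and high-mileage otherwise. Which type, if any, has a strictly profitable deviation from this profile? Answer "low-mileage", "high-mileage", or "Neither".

high-mileage

The inspection pays 16; no inspection pays 5.
low-mileage: assigned the inspection, nets 16 − 7 = 9; deviating to no inspection nets 5.
high-mileage: assigned no inspection, nets 5; deviating to the inspection nets 16 − 8 = 8.
The high-mileage type gains 3 by deviating.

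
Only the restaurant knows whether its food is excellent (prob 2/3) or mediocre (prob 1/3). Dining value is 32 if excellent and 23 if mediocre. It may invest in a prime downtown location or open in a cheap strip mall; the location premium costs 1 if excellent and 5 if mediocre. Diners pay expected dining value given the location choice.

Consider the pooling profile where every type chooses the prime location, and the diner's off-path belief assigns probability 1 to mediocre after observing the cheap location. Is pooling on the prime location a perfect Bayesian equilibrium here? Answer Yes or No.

On path, the diner holds the prior and pays 2/3·32 + 1/3·23 = 29. Off path (the cheap location), believing mediocre, it pays 23.
excellent: the prime location nets 29 − 1 = 28; the cheap location nets 23. excellent stays.
mediocre: the prime location nets 29 − 5 = 24; the cheap location nets 23. mediocre stays.
No type deviates, so pooling is sustained.

Yes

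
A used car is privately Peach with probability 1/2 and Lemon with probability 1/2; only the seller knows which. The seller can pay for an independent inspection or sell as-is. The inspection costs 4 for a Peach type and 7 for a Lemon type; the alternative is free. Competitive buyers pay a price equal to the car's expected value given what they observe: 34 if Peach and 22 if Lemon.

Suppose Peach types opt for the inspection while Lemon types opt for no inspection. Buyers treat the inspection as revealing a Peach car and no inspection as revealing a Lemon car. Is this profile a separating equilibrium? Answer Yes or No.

No

Under these beliefs, the inspection earns price 34 and no inspection earns price 22.
Peach: the inspection nets 34 − 4 = 30; no inspection nets 22. Peach prefers the inspection.
Lemon: the inspection nets 34 − 7 = 27; no inspection nets 22. Lemon would deviate to the inspection.
Lemon has a profitable deviation, so the profile is not an equilibrium.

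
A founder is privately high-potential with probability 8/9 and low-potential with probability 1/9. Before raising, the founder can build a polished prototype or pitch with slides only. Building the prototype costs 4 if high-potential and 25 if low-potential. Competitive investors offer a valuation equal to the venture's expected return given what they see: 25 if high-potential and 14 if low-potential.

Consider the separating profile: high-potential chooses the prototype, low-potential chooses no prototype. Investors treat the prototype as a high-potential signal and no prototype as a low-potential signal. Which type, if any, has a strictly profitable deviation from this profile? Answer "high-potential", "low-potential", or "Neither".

Neither

The prototype pays 25; no prototype pays 14.
high-potential: assigned the prototype, nets 25 − 4 = 21; deviating to no prototype nets 14.
low-potential: assigned no prototype, nets 14; deviating to the prototype nets 25 − 25 = 0.
Both types strictly prefer their assigned action; no profitable deviation.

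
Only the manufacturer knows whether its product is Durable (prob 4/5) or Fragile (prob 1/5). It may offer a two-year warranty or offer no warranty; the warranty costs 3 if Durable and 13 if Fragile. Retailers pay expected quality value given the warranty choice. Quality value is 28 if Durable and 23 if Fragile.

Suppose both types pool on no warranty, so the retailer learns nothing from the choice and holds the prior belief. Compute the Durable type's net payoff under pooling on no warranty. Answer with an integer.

Pooled price = 4/5·28 + 1/5·23 = 27.
Durable pays no cost for no warranty, so net payoff = 27.

27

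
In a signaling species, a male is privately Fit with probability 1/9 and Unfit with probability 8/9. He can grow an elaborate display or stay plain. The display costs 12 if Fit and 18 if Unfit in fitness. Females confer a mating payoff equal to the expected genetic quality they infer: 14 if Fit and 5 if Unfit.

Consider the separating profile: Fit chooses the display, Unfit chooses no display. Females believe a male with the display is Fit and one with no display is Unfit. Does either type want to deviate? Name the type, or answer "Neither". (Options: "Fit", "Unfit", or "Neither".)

Fit

The display pays 14; no display pays 5.
Fit: assigned the display, nets 14 − 12 = 2; deviating to no display nets 5.
Unfit: assigned no display, nets 5; deviating to the display nets 14 − 18 = -4.
The Fit type gains 3 by deviating.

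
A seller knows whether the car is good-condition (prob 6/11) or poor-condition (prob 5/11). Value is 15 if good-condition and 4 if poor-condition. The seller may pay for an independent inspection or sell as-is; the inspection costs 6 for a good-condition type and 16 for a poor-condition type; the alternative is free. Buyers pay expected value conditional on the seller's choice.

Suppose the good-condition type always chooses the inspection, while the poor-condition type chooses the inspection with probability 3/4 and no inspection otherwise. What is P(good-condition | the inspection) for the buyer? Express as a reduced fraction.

P(the inspection) = (6/11)·1 + (5/11)·(3/4) = 39/44.
By Bayes' rule, P(good-condition | the inspection) = (6/11) / (39/44) = 8/13.

8/13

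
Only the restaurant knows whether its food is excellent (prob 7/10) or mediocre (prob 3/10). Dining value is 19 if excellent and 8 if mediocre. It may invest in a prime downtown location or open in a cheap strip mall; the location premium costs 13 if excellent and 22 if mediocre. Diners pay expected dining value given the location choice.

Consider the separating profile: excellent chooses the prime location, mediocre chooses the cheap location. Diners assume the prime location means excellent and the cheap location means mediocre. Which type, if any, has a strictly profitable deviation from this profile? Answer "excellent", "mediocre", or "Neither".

excellent

The prime location pays 19; the cheap location pays 8.
excellent: assigned the prime location, nets 19 − 13 = 6; deviating to the cheap location nets 8.
mediocre: assigned the cheap location, nets 8; deviating to the prime location nets 19 − 22 = -3.
The excellent type gains 2 by deviating.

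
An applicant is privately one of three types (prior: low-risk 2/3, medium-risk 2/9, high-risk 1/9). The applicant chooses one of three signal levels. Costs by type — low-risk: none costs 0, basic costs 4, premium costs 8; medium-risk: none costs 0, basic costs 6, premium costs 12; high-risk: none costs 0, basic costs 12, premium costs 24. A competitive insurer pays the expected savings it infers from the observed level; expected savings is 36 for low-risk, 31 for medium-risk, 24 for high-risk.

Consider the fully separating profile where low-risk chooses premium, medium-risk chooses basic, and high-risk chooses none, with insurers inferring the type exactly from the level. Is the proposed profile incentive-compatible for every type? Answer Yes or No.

Separating rebates: premium → 36, basic → 31, none → 24.
low-risk (assigned premium): none: 24 − 0 = 24; basic: 31 − 4 = 27; premium: 36 − 8 = 28. low-risk stays.
medium-risk (assigned basic): none: 24 − 0 = 24; basic: 31 − 6 = 25; premium: 36 − 12 = 24. medium-risk stays.
high-risk (assigned none): none: 24 − 0 = 24; basic: 31 − 12 = 19; premium: 36 − 24 = 12. high-risk stays.
Every type prefers its assigned level; separation holds.

Yes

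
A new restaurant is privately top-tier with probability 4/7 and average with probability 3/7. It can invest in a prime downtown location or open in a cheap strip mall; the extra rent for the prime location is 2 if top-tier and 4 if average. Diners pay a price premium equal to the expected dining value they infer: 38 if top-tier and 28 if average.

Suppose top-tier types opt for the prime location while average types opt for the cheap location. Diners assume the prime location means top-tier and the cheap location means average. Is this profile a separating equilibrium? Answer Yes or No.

Under these beliefs, the prime location earns price premium 38 and the cheap location earns price premium 28.
top-tier: the prime location nets 38 − 2 = 36; the cheap location nets 28. top-tier prefers the prime location.
average: the prime location nets 38 − 4 = 34; the cheap location nets 28. average would deviate to the prime location.
average has a profitable deviation, so the profile is not an equilibrium.

No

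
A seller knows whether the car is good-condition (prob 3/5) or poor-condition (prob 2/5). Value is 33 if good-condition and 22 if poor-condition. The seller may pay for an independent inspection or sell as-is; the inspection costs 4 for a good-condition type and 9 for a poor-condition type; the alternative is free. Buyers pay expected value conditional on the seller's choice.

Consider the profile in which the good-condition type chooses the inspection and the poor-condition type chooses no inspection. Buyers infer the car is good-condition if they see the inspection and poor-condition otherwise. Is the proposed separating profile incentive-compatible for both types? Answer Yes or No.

No

Under these beliefs, the inspection earns price 33 and no inspection earns price 22.
good-condition: the inspection nets 33 − 4 = 29; no inspection nets 22. good-condition prefers the inspection.
poor-condition: the inspection nets 33 − 9 = 24; no inspection nets 22. poor-condition would deviate to the inspection.
poor-condition has a profitable deviation, so the profile is not an equilibrium.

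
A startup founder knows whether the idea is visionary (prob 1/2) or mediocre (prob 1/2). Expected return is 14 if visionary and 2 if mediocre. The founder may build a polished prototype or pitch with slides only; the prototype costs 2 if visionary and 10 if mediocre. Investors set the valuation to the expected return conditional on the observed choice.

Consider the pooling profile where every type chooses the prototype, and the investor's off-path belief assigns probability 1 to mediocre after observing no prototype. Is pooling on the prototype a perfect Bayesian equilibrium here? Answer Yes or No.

On path, the investor holds the prior and pays 1/2·14 + 1/2·2 = 8. Off path (no prototype), believing mediocre, it pays 2.
visionary: the prototype nets 8 − 2 = 6; no prototype nets 2. visionary stays.
mediocre: the prototype nets 8 − 10 = -2; no prototype nets 2. mediocre would deviate.
A type deviates, so pooling fails.

No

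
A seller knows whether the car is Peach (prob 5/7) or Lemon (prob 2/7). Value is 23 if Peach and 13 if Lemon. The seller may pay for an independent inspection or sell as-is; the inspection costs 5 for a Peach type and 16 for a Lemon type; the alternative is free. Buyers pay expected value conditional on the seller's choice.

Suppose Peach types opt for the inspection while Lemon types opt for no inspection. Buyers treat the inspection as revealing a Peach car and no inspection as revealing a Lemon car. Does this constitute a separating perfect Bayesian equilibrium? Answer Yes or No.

Under these beliefs, the inspection earns price 23 and no inspection earns price 13.
Peach: the inspection nets 23 − 5 = 18; no inspection nets 13. Peach prefers the inspection.
Lemon: the inspection nets 23 − 16 = 7; no inspection nets 13. Lemon prefers no inspection.
Neither type deviates, so the separating profile is an equilibrium.

Yes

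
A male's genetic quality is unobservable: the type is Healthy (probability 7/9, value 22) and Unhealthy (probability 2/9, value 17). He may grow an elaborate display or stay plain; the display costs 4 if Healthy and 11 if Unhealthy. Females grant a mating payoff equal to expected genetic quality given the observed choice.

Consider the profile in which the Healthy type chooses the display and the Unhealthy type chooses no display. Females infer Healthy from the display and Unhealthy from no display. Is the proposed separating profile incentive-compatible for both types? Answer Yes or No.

Under these beliefs, the display earns mating payoff 22 and no display earns mating payoff 17.
Healthy: the display nets 22 − 4 = 18; no display nets 17. Healthy prefers the display.
Unhealthy: the display nets 22 − 11 = 11; no display nets 17. Unhealthy prefers no display.
Neither type deviates, so the separating profile is an equilibrium.

Yes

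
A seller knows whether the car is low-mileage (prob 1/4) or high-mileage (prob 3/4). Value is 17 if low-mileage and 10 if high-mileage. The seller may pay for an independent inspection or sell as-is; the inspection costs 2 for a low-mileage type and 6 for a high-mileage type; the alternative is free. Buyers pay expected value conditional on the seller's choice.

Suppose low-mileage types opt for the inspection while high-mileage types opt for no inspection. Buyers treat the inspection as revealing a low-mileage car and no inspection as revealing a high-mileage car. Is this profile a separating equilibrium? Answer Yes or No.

Under these beliefs, the inspection earns price 17 and no inspection earns price 10.
low-mileage: the inspection nets 17 − 2 = 15; no inspection nets 10. low-mileage prefers the inspection.
high-mileage: the inspection nets 17 − 6 = 11; no inspection nets 10. high-mileage would deviate to the inspection.
high-mileage has a profitable deviation, so the profile is not an equilibrium.

No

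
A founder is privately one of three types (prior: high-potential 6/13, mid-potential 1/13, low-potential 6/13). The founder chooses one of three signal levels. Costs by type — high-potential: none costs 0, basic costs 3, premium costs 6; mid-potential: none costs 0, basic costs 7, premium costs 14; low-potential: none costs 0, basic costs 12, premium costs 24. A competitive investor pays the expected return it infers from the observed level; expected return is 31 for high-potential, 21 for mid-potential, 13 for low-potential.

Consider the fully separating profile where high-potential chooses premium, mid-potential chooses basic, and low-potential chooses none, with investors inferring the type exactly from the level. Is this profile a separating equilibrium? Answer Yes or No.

Separating valuations: premium → 31, basic → 21, none → 13.
high-potential (assigned premium): none: 13 − 0 = 13; basic: 21 − 3 = 18; premium: 31 − 6 = 25. high-potential stays.
mid-potential (assigned basic): none: 13 − 0 = 13; basic: 21 − 7 = 14; premium: 31 − 14 = 17. mid-potential prefers premium.
low-potential (assigned none): none: 13 − 0 = 13; basic: 21 − 12 = 9; premium: 31 − 24 = 7. low-potential stays.
At least one type deviates; the separating profile fails.

No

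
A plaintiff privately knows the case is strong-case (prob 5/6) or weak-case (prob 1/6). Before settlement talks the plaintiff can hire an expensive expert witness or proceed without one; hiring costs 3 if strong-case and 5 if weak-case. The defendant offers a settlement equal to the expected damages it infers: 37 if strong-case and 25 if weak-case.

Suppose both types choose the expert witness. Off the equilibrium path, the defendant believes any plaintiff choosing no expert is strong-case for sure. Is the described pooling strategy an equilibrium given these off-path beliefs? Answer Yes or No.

On path, the defendant holds the prior and pays 5/6·37 + 1/6·25 = 35. Off path (no expert), believing strong-case, it pays 37.
strong-case: the expert witness nets 35 − 3 = 32; no expert nets 37. strong-case would deviate.
weak-case: the expert witness nets 35 − 5 = 30; no expert nets 37. weak-case would deviate.
A type deviates, so pooling fails.

No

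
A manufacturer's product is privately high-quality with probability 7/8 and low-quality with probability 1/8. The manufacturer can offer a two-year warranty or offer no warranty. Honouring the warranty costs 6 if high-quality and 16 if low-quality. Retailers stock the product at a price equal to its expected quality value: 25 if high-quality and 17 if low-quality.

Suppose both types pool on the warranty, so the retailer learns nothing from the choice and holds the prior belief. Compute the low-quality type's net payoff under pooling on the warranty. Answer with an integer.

8

Pooled price = 7/8·25 + 1/8·17 = 24.
low-quality pays cost 16 for the warranty, so net payoff = 24 − 16 = 8.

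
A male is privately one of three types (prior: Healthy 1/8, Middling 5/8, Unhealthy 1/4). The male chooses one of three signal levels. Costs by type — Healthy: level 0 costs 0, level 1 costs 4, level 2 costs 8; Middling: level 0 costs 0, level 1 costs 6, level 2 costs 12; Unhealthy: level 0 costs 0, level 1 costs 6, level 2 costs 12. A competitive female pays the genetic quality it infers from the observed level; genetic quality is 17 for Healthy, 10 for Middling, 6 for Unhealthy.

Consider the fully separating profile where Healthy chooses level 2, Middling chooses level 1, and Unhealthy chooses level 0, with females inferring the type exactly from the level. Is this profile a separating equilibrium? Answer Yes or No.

No

Separating mating payoffs: level 2 → 17, level 1 → 10, level 0 → 6.
Healthy (assigned level 2): level 0: 6 − 0 = 6; level 1: 10 − 4 = 6; level 2: 17 − 8 = 9. Healthy stays.
Middling (assigned level 1): level 0: 6 − 0 = 6; level 1: 10 − 6 = 4; level 2: 17 − 12 = 5. Middling prefers level 0.
Unhealthy (assigned level 0): level 0: 6 − 0 = 6; level 1: 10 − 6 = 4; level 2: 17 − 12 = 5. Unhealthy stays.
At least one type deviates; the separating profile fails.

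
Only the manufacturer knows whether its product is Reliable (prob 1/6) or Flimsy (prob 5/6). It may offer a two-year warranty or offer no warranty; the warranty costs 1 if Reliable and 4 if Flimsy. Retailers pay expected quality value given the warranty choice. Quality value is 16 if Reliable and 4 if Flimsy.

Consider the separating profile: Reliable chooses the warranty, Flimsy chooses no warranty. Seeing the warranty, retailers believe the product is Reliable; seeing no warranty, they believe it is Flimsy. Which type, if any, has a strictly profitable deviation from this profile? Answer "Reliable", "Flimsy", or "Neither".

The warranty pays 16; no warranty pays 4.
Reliable: assigned the warranty, nets 16 − 1 = 15; deviating to no warranty nets 4.
Flimsy: assigned no warranty, nets 4; deviating to the warranty nets 16 − 4 = 12.
The Flimsy type gains 8 by deviating.

Flimsy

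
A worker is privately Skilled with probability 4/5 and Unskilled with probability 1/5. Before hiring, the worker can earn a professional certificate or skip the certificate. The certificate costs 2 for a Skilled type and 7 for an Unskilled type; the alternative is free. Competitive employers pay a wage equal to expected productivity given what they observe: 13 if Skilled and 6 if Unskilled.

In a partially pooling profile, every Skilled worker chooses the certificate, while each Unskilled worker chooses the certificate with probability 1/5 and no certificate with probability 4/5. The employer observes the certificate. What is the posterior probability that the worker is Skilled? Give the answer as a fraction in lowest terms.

20/21

P(the certificate) = (4/5)·1 + (1/5)·(1/5) = 21/25.
By Bayes' rule, P(Skilled | the certificate) = (4/5) / (21/25) = 20/21.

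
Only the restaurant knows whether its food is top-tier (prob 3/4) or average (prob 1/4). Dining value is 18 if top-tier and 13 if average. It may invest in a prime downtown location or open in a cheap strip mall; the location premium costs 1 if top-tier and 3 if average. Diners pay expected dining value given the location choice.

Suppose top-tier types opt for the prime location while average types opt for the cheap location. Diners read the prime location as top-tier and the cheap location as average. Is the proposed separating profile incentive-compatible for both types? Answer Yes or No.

No

Under these beliefs, the prime location earns price premium 18 and the cheap location earns price premium 13.
top-tier: the prime location nets 18 − 1 = 17; the cheap location nets 13. top-tier prefers the prime location.
average: the prime location nets 18 − 3 = 15; the cheap location nets 13. average would deviate to the prime location.
average has a profitable deviation, so the profile is not an equilibrium.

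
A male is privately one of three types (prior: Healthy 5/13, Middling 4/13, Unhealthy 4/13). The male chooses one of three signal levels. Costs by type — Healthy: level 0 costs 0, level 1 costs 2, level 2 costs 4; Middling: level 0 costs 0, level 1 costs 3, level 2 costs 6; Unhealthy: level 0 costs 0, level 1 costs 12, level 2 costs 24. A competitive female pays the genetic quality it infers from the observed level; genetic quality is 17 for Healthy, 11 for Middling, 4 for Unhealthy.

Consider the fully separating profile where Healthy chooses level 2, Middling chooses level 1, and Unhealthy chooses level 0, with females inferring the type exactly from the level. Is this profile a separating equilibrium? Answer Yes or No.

Separating mating payoffs: level 2 → 17, level 1 → 11, level 0 → 4.
Healthy (assigned level 2): level 0: 4 − 0 = 4; level 1: 11 − 2 = 9; level 2: 17 − 4 = 13. Healthy stays.
Middling (assigned level 1): level 0: 4 − 0 = 4; level 1: 11 − 3 = 8; level 2: 17 − 6 = 11. Middling prefers level 2.
Unhealthy (assigned level 0): level 0: 4 − 0 = 4; level 1: 11 − 12 = -1; level 2: 17 − 24 = -7. Unhealthy stays.
At least one type deviates; the separating profile fails.

No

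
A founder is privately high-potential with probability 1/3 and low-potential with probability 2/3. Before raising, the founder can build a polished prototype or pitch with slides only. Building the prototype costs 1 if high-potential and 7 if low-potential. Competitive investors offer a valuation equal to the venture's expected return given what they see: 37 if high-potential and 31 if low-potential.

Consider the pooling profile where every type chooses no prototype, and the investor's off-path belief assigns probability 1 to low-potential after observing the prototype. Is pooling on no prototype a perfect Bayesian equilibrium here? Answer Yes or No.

Yes

On path, the investor holds the prior and pays 1/3·37 + 2/3·31 = 33. Off path (the prototype), believing low-potential, it pays 31.
high-potential: no prototype nets 33; the prototype nets 31 − 1 = 30. high-potential stays.
low-potential: no prototype nets 33; the prototype nets 31 − 7 = 24. low-potential stays.
No type deviates, so pooling is sustained.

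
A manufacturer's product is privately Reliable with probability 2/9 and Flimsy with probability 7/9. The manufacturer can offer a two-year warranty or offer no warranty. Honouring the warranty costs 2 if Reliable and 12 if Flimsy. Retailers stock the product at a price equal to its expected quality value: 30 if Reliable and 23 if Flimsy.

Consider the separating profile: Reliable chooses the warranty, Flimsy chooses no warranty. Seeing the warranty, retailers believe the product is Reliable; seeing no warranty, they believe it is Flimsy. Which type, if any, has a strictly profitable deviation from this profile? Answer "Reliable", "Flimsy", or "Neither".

The warranty pays 30; no warranty pays 23.
Reliable: assigned the warranty, nets 30 − 2 = 28; deviating to no warranty nets 23.
Flimsy: assigned no warranty, nets 23; deviating to the warranty nets 30 − 12 = 18.
Both types strictly prefer their assigned action; no profitable deviation.

Neither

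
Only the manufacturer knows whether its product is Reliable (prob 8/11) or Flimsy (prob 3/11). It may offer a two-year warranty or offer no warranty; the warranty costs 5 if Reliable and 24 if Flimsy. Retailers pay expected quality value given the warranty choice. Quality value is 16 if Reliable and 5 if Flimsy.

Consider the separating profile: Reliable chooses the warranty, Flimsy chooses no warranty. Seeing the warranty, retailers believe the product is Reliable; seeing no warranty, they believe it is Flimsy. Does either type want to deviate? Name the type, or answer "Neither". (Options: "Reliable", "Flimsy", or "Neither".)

The warranty pays 16; no warranty pays 5.
Reliable: assigned the warranty, nets 16 − 5 = 11; deviating to no warranty nets 5.
Flimsy: assigned no warranty, nets 5; deviating to the warranty nets 16 − 24 = -8.
Both types strictly prefer their assigned action; no profitable deviation.

Neither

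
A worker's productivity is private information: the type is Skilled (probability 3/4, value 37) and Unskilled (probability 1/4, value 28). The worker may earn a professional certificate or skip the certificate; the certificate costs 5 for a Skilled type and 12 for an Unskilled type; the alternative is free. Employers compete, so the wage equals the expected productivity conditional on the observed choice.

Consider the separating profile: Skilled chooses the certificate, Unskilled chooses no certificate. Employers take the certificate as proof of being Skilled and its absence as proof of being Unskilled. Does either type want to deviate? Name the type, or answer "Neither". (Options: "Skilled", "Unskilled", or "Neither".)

The certificate pays 37; no certificate pays 28.
Skilled: assigned the certificate, nets 37 − 5 = 32; deviating to no certificate nets 28.
Unskilled: assigned no certificate, nets 28; deviating to the certificate nets 37 − 12 = 25.
Both types strictly prefer their assigned action; no profitable deviation.

Neither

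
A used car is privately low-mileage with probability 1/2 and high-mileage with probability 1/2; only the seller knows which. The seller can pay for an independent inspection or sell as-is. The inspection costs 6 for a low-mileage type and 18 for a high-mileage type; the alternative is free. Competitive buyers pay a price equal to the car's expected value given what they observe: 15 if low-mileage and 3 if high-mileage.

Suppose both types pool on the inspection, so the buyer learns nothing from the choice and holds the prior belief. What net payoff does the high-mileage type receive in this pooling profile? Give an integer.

-9

Pooled price = 1/2·15 + 1/2·3 = 9.
high-mileage pays cost 18 for the inspection, so net payoff = 9 − 18 = -9.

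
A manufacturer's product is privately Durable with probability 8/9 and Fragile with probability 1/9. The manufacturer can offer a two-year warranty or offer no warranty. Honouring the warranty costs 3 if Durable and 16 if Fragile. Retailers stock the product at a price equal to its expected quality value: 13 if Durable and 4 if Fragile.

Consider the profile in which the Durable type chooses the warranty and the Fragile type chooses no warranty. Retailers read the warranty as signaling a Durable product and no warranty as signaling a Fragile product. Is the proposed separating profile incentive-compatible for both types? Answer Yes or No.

Yes

Under these beliefs, the warranty earns price 13 and no warranty earns price 4.
Durable: the warranty nets 13 − 3 = 10; no warranty nets 4. Durable prefers the warranty.
Fragile: the warranty nets 13 − 16 = -3; no warranty nets 4. Fragile prefers no warranty.
Neither type deviates, so the separating profile is an equilibrium.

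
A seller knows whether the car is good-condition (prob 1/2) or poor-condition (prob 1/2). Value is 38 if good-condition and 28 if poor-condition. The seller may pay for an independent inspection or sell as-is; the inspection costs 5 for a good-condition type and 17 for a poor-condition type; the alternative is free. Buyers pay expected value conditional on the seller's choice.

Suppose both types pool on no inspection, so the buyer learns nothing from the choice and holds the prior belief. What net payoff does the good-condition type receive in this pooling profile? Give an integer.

Pooled price = 1/2·38 + 1/2·28 = 33.
good-condition pays no cost for no inspection, so net payoff = 33.

33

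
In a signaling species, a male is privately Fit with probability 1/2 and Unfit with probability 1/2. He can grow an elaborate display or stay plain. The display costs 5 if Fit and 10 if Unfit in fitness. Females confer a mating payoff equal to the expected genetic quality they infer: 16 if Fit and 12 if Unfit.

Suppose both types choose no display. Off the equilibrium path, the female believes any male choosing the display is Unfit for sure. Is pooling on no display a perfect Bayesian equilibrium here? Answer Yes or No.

Yes

On path, the female holds the prior and pays 1/2·16 + 1/2·12 = 14. Off path (the display), believing Unfit, it pays 12.
Fit: no display nets 14; the display nets 12 − 5 = 7. Fit stays.
Unfit: no display nets 14; the display nets 12 − 10 = 2. Unfit stays.
No type deviates, so pooling is sustained.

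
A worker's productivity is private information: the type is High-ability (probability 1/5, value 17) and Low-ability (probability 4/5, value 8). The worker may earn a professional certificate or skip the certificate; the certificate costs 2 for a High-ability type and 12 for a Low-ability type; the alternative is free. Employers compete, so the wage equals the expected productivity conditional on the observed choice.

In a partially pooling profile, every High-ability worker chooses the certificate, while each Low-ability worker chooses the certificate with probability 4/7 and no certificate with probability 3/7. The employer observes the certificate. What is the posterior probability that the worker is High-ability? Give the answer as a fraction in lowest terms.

P(the certificate) = (1/5)·1 + (4/5)·(4/7) = 23/35.
By Bayes' rule, P(High-ability | the certificate) = (1/5) / (23/35) = 7/23.

7/23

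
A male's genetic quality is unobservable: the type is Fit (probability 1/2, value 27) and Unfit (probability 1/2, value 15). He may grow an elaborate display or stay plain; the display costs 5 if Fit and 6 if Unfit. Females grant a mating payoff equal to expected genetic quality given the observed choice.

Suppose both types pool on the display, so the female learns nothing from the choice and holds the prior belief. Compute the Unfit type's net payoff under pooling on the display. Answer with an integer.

15

Pooled mating payoff = 1/2·27 + 1/2·15 = 21.
Unfit pays cost 6 for the display, so net payoff = 21 − 6 = 15.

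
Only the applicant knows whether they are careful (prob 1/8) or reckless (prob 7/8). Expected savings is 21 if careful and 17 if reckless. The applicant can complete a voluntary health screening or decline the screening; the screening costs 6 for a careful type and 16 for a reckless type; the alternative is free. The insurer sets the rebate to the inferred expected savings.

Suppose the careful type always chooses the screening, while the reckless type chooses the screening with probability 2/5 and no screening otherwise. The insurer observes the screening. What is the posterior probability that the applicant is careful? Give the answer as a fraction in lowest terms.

P(the screening) = (1/8)·1 + (7/8)·(2/5) = 19/40.
By Bayes' rule, P(careful | the screening) = (1/8) / (19/40) = 5/19.

5/19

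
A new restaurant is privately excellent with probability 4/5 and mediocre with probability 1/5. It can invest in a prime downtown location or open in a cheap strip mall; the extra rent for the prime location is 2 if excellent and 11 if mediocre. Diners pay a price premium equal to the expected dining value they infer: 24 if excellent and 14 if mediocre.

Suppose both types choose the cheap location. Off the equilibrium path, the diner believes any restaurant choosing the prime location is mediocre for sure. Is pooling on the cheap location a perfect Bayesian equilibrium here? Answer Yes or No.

On path, the diner holds the prior and pays 4/5·24 + 1/5·14 = 22. Off path (the prime location), believing mediocre, it pays 14.
excellent: the cheap location nets 22; the prime location nets 14 − 2 = 12. excellent stays.
mediocre: the cheap location nets 22; the prime location nets 14 − 11 = 3. mediocre stays.
No type deviates, so pooling is sustained.

Yes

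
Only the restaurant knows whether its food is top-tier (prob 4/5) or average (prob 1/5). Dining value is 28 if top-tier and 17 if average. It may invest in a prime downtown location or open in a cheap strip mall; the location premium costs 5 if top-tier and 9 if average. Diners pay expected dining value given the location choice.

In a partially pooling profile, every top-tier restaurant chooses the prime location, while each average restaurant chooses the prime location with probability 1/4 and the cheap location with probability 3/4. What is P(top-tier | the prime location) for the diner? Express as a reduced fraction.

16/17

P(the prime location) = (4/5)·1 + (1/5)·(1/4) = 17/20.
By Bayes' rule, P(top-tier | the prime location) = (4/5) / (17/20) = 16/17.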